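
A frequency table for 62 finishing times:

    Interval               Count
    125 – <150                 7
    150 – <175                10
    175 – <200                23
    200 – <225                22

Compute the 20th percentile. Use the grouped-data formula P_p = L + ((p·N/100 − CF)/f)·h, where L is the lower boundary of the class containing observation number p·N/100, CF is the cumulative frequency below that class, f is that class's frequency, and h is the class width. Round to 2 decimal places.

163.50

N = 62; target position k = 20/100 · 62 = 12.4.
Cumulative frequencies: 7, 17, 40, 62.
Observation 12.4 falls in the class 150 – <175.
L = 150, CF = 7, f = 10, h = 25.
P20 = 150 + ((12.4 − 7)/10)·25 = 150 + 13.5 = 163.5.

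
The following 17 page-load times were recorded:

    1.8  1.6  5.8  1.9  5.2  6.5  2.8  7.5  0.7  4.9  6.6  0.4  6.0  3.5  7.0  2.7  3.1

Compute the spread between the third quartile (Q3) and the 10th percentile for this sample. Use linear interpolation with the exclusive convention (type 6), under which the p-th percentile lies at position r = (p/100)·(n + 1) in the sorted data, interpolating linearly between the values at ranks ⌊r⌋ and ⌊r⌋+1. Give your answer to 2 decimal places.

5.61

Sorted: 0.4, 0.7, 1.6, 1.8, 1.9, 2.7, 2.8, 3.1, 3.5, 4.9, 5.2, 5.8, 6.0, 6.5, 6.6, 7.0, 7.5.
n = 17.
P10: r = 1.8; ranks 1–2 are 0.4, 0.7; interpolating gives 0.64.
P75: r = 13.5; ranks 13–14 are 6.0, 6.5; interpolating gives 6.25.
Difference: 6.25 − 0.64 = 5.61.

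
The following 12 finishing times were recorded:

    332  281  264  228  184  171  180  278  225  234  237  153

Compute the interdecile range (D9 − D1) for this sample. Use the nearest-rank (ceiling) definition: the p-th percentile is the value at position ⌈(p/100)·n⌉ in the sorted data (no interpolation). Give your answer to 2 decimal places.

110.00

Sorted: 153, 171, 180, 184, 225, 228, 234, 237, 264, 278, 281, 332.
n = 12.
P10: rank ⌈10/100·12⌉ = 2 → 171.
P90: rank ⌈90/100·12⌉ = 11 → 281.
Difference: 281 − 171 = 110.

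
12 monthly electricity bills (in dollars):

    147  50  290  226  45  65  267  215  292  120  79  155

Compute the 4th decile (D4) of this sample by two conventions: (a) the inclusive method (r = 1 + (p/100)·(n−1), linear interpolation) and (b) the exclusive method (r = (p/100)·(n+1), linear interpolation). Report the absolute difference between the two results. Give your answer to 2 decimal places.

Sorted: 45, 50, 65, 79, 120, 147, 155, 215, 226, 267, 290, 292.
n = 12.
(a) r = 5.4; between ranks 5 (120) and 6 (147): 130.8.
(b) r = 5.2; between ranks 5 (120) and 6 (147): 125.4.
|130.8 − 125.4| = 5.4.

5.40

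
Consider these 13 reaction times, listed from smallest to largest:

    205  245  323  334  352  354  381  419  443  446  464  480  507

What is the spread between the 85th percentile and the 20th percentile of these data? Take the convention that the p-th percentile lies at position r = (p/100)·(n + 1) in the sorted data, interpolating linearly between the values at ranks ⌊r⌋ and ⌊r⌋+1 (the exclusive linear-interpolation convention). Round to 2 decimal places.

n = 13.
P20: r = 2.8; ranks 2–3 are 245, 323; interpolating gives 307.4.
P85: r = 11.9; ranks 11–12 are 464, 480; interpolating gives 478.4.
Difference: 478.4 − 307.4 = 171.

171.00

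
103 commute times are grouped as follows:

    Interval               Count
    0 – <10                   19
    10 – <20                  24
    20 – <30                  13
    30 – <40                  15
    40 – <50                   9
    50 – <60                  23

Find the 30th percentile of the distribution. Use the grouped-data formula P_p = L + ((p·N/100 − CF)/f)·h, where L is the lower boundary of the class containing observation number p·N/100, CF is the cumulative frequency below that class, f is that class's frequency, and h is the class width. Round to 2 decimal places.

N = 103; target position k = 30/100 · 103 = 30.9.
Cumulative frequencies: 19, 43, 56, 71, 80, 103.
Observation 30.9 falls in the class 10 – <20.
L = 10, CF = 19, f = 24, h = 10.
P30 = 10 + ((30.9 − 19)/24)·10 = 10 + 4.95833 = 14.9583.

14.96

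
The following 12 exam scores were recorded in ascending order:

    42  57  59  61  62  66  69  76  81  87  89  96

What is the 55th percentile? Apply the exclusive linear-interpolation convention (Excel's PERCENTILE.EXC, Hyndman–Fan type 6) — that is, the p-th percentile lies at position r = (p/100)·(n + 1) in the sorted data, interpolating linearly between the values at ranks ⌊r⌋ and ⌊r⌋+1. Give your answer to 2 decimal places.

70.05

n = 12.
r = (55/100)·(12 + 1) = 7.15.
Rank 7 is 69 and rank 8 is 76.
Interpolate: 69 + 0.15·(76 − 69) = 69 + 0.15·7 = 70.05.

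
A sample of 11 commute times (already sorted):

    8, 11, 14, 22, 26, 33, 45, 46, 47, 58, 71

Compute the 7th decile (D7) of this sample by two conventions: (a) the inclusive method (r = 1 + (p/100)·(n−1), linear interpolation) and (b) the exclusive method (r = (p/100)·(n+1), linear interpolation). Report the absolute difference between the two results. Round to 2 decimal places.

0.40

n = 11.
(a) r = 8 → value at rank 8 = 46.
(b) r = 8.4; between ranks 8 (46) and 9 (47): 46.4.
|46 − 46.4| = 0.4.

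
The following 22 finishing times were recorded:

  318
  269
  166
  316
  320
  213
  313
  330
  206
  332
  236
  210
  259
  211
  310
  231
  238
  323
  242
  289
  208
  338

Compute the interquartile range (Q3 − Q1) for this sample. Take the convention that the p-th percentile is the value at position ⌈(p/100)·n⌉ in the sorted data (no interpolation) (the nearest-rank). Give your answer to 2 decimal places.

105.00

Sorted: 166, 206, 208, 210, 211, 213, 231, 236, 238, 242, 259, 269, 289, 310, 313, 316, 318, 320, 323, 330, 332, 338.
n = 22.
P25: rank ⌈25/100·22⌉ = 6 → 213.
P75: rank ⌈75/100·22⌉ = 17 → 318.
Difference: 318 − 213 = 105.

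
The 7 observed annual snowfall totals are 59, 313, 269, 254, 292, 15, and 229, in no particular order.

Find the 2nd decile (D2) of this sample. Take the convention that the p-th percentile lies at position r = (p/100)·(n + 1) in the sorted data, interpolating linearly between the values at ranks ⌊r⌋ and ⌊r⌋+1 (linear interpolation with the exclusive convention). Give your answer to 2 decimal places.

41.40

Sorted: 15, 59, 229, 254, 269, 292, 313.
n = 7.
r = (20/100)·(7 + 1) = 1.6.
Rank 1 is 15 and rank 2 is 59.
Interpolate: 15 + 0.6·(59 − 15) = 15 + 0.6·44 = 41.4.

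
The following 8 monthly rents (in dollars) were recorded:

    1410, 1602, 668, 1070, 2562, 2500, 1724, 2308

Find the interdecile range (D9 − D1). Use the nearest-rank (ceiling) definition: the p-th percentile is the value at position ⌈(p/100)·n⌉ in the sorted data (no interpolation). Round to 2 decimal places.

Sorted: 668, 1070, 1410, 1602, 1724, 2308, 2500, 2562.
n = 8.
P10: rank ⌈10/100·8⌉ = 1 → 668.
P90: rank ⌈90/100·8⌉ = 8 → 2562.
Difference: 2562 − 668 = 1894.

1894.00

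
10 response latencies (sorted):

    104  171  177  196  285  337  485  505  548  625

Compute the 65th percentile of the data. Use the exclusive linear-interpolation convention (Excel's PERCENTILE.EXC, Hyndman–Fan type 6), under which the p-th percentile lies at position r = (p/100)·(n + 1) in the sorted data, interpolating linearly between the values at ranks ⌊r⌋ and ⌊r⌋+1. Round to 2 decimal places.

n = 10.
r = (65/100)·(10 + 1) = 7.15.
Rank 7 is 485 and rank 8 is 505.
Interpolate: 485 + 0.15·(505 − 485) = 485 + 0.15·20 = 488.

488.00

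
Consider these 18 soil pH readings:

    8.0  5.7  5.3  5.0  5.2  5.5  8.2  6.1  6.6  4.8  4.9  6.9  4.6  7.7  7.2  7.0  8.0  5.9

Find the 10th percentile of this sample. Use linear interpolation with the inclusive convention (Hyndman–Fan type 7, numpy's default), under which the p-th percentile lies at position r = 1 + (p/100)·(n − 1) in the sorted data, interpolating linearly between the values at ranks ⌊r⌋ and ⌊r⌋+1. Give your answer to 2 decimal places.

4.87

Sorted: 4.6, 4.8, 4.9, 5.0, 5.2, 5.3, 5.5, 5.7, 5.9, 6.1, 6.6, 6.9, 7.0, 7.2, 7.7, 8.0, 8.0, 8.2.
n = 18.
r = 1 + (10/100)·(18 − 1) = 1 + 1.7 = 2.7.
Rank 2 is 4.8 and rank 3 is 4.9.
Interpolate: 4.8 + 0.7·(4.9 − 4.8) = 4.8 + 0.7·0.1 = 4.87.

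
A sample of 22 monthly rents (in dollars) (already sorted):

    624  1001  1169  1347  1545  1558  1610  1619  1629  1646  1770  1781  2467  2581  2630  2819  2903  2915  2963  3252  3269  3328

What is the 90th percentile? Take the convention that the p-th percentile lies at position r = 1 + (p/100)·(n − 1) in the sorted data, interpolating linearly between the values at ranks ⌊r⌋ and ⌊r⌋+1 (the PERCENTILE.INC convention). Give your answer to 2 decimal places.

n = 22.
r = 1 + (90/100)·(22 − 1) = 1 + 18.9 = 19.9.
Rank 19 is 2963 and rank 20 is 3252.
Interpolate: 2963 + 0.9·(3252 − 2963) = 2963 + 0.9·289 = 3223.1.

3223.10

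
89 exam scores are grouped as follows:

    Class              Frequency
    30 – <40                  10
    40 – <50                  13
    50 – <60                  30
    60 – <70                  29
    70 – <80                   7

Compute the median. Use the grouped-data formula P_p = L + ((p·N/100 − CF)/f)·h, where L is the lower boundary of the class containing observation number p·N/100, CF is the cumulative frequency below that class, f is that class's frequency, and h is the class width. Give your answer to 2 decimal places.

57.17

N = 89; target position k = 50/100 · 89 = 44.5.
Cumulative frequencies: 10, 23, 53, 82, 89.
Observation 44.5 falls in the class 50 – <60.
L = 50, CF = 23, f = 30, h = 10.
P50 = 50 + ((44.5 − 23)/30)·10 = 50 + 7.16667 = 57.1667.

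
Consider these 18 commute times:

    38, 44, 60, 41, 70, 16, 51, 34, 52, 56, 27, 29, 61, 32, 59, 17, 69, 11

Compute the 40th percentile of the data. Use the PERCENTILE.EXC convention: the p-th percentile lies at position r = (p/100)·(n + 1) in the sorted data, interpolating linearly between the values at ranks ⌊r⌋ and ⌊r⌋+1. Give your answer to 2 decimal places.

36.40

Sorted: 11, 16, 17, 27, 29, 32, 34, 38, 41, 44, 51, 52, 56, 59, 60, 61, 69, 70.
n = 18.
r = (40/100)·(18 + 1) = 7.6.
Rank 7 is 34 and rank 8 is 38.
Interpolate: 34 + 0.6·(38 − 34) = 34 + 0.6·4 = 36.4.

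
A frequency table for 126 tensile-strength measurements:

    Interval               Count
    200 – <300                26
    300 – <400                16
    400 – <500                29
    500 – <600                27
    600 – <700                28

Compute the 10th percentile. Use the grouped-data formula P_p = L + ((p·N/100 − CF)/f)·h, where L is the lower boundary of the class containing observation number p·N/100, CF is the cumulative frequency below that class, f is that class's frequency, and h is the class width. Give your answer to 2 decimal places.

248.46

N = 126; target position k = 10/100 · 126 = 12.6.
Cumulative frequencies: 26, 42, 71, 98, 126.
Observation 12.6 falls in the class 200 – <300.
L = 200, CF = 0, f = 26, h = 100.
P10 = 200 + ((12.6 − 0)/26)·100 = 200 + 48.4615 = 248.462.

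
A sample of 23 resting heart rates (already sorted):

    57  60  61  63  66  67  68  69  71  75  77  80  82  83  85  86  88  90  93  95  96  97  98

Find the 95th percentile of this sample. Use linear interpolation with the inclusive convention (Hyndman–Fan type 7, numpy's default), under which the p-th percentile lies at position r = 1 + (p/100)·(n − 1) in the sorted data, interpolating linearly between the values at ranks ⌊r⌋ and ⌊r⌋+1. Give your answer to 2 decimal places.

96.90

n = 23.
r = 1 + (95/100)·(23 − 1) = 1 + 20.9 = 21.9.
Rank 21 is 96 and rank 22 is 97.
Interpolate: 96 + 0.9·(97 − 96) = 96 + 0.9·1 = 96.9.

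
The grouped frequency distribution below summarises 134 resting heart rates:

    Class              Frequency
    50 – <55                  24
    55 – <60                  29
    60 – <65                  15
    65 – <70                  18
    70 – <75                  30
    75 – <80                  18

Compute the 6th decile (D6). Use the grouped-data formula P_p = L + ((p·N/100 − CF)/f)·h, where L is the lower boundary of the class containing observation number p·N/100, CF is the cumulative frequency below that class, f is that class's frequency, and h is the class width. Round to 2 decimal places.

68.44

N = 134; target position k = 60/100 · 134 = 80.4.
Cumulative frequencies: 24, 53, 68, 86, 116, 134.
Observation 80.4 falls in the class 65 – <70.
L = 65, CF = 68, f = 18, h = 5.
P60 = 65 + ((80.4 − 68)/18)·5 = 65 + 3.44444 = 68.4444.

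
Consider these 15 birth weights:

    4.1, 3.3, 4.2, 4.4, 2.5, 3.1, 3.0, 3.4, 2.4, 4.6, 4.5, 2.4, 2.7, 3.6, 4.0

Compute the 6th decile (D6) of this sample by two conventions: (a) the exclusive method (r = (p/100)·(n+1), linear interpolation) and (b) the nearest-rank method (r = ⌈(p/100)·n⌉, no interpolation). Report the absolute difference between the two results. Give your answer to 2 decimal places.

Sorted: 2.4, 2.4, 2.5, 2.7, 3.0, 3.1, 3.3, 3.4, 3.6, 4.0, 4.1, 4.2, 4.4, 4.5, 4.6.
n = 15.
(a) r = 9.6; between ranks 9 (3.6) and 10 (4.0): 3.84.
(b) the nearest-rank method: rank 9 → 3.6.
|3.84 − 3.6| = 0.24.

0.24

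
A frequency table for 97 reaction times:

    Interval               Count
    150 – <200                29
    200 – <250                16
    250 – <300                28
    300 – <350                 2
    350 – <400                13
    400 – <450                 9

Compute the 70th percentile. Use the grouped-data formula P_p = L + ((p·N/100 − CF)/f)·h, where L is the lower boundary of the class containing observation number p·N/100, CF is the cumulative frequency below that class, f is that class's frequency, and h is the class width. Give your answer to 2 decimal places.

290.89

N = 97; target position k = 70/100 · 97 = 67.9.
Cumulative frequencies: 29, 45, 73, 75, 88, 97.
Observation 67.9 falls in the class 250 – <300.
L = 250, CF = 45, f = 28, h = 50.
P70 = 250 + ((67.9 − 45)/28)·50 = 250 + 40.8929 = 290.893.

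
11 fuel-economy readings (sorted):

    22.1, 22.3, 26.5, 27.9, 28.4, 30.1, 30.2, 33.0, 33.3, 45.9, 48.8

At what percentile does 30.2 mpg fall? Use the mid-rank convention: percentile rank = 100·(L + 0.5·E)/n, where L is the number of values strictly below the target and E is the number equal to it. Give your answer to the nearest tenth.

59.1

Count below 30.2: L = 6; count equal: E = 1; n = 11.
Percentile rank = 100·(6 + 0.5·1)/11 = 100·6.5/11 = 59.09.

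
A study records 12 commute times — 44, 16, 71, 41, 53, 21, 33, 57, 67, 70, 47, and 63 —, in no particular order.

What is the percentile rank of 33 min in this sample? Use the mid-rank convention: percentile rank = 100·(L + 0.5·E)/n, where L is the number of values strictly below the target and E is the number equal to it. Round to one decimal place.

20.8

Sorted: 16, 21, 33, 41, 44, 47, 53, 57, 63, 67, 70, 71.
Count below 33: L = 2; count equal: E = 1; n = 12.
Percentile rank = 100·(2 + 0.5·1)/12 = 100·2.5/12 = 20.83.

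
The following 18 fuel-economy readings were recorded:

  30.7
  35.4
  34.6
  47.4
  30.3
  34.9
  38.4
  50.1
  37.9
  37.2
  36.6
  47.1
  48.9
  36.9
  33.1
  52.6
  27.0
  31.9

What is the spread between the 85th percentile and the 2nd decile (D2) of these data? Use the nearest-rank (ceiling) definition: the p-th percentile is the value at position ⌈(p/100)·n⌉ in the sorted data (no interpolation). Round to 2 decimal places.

Sorted: 27.0, 30.3, 30.7, 31.9, 33.1, 34.6, 34.9, 35.4, 36.6, 36.9, 37.2, 37.9, 38.4, 47.1, 47.4, 48.9, 50.1, 52.6.
n = 18.
P20: rank ⌈20/100·18⌉ = 4 → 31.9.
P85: rank ⌈85/100·18⌉ = 16 → 48.9.
Difference: 48.9 − 31.9 = 17.

17.00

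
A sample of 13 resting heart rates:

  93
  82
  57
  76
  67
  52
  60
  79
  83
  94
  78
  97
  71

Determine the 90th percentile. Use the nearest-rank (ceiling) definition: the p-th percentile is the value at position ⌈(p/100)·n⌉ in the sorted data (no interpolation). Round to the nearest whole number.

Sorted: 52, 57, 60, 67, 71, 76, 78, 79, 82, 83, 93, 94, 97.
n = 13.
Position = ⌈90/100 · 13⌉ = ⌈11.7⌉ = 12.
The value at rank 12 is 94.

94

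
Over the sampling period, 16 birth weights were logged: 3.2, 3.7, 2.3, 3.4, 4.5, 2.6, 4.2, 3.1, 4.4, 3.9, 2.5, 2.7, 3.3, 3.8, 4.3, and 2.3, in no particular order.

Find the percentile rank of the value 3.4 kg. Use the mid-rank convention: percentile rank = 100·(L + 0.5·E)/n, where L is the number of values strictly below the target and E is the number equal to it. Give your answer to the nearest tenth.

Sorted: 2.3, 2.3, 2.5, 2.6, 2.7, 3.1, 3.2, 3.3, 3.4, 3.7, 3.8, 3.9, 4.2, 4.3, 4.4, 4.5.
Count below 3.4: L = 8; count equal: E = 1; n = 16.
Percentile rank = 100·(8 + 0.5·1)/16 = 100·8.5/16 = 53.12.

53.1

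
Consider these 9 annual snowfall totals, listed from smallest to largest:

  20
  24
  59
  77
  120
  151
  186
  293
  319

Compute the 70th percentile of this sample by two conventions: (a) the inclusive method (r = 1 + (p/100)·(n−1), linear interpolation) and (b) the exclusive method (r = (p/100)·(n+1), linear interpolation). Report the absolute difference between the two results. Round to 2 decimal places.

14.00

n = 9.
(a) r = 6.6; between ranks 6 (151) and 7 (186): 172.
(b) r = 7 → value at rank 7 = 186.
|172 − 186| = 14.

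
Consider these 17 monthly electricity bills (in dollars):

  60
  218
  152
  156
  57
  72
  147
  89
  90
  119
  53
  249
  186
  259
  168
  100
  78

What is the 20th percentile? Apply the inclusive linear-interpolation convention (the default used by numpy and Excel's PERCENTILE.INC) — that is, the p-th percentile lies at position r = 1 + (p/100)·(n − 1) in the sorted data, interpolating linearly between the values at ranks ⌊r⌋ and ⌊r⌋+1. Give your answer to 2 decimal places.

73.20

Sorted: 53, 57, 60, 72, 78, 89, 90, 100, 119, 147, 152, 156, 168, 186, 218, 249, 259.
n = 17.
r = 1 + (20/100)·(17 − 1) = 1 + 3.2 = 4.2.
Rank 4 is 72 and rank 5 is 78.
Interpolate: 72 + 0.2·(78 − 72) = 72 + 0.2·6 = 73.2.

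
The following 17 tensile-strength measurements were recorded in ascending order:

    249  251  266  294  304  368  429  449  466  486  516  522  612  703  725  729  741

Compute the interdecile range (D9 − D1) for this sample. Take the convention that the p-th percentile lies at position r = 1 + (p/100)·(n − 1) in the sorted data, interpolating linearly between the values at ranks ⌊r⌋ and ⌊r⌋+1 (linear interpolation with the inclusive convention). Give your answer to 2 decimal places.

466.60

n = 17.
P10: r = 2.6; ranks 2–3 are 251, 266; interpolating gives 260.
P90: r = 15.4; ranks 15–16 are 725, 729; interpolating gives 726.6.
Difference: 726.6 − 260 = 466.6.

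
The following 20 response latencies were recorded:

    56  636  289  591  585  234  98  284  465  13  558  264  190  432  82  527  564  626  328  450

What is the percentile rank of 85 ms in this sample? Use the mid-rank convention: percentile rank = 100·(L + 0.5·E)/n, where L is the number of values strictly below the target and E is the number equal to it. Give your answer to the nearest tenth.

15.0

Sorted: 13, 56, 82, 98, 190, 234, 264, 284, 289, 328, 432, 450, 465, 527, 558, 564, 585, 591, 626, 636.
Count below 85: L = 3; count equal: E = 0; n = 20.
Percentile rank = 100·(3 + 0.5·0)/20 = 100·3/20 = 15.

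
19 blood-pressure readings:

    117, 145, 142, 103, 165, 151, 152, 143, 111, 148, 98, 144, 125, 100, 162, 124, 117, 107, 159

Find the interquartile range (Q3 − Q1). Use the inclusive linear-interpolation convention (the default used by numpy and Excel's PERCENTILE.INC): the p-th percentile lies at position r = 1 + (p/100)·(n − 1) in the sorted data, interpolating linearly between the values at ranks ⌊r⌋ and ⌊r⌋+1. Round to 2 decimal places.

Sorted: 98, 100, 103, 107, 111, 117, 117, 124, 125, 142, 143, 144, 145, 148, 151, 152, 159, 162, 165.
n = 19.
P25: r = 5.5; ranks 5–6 are 111, 117; interpolating gives 114.
P75: r = 14.5; ranks 14–15 are 148, 151; interpolating gives 149.5.
Difference: 149.5 − 114 = 35.5.

35.50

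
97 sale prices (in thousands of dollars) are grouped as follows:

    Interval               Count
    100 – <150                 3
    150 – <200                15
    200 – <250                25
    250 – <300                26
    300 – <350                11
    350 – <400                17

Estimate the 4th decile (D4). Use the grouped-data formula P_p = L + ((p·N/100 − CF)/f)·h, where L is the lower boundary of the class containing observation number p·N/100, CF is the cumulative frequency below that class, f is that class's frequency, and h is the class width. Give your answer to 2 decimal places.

N = 97; target position k = 40/100 · 97 = 38.8.
Cumulative frequencies: 3, 18, 43, 69, 80, 97.
Observation 38.8 falls in the class 200 – <250.
L = 200, CF = 18, f = 25, h = 50.
P40 = 200 + ((38.8 − 18)/25)·50 = 200 + 41.6 = 241.6.

241.60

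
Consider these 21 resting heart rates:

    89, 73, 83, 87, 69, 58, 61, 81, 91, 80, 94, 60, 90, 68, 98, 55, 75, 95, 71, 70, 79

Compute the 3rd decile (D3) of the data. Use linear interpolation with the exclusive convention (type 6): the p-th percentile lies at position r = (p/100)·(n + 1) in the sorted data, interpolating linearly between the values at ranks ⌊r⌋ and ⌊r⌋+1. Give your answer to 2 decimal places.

69.60

Sorted: 55, 58, 60, 61, 68, 69, 70, 71, 73, 75, 79, 80, 81, 83, 87, 89, 90, 91, 94, 95, 98.
n = 21.
r = (30/100)·(21 + 1) = 6.6.
Rank 6 is 69 and rank 7 is 70.
Interpolate: 69 + 0.6·(70 − 69) = 69 + 0.6·1 = 69.6.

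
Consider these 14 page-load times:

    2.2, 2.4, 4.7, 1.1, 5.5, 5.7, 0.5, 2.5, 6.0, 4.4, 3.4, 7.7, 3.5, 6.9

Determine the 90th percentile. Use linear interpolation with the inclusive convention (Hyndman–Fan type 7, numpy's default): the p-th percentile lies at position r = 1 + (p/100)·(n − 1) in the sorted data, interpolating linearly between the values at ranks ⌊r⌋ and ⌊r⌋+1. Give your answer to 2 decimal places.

Sorted: 0.5, 1.1, 2.2, 2.4, 2.5, 3.4, 3.5, 4.4, 4.7, 5.5, 5.7, 6.0, 6.9, 7.7.
n = 14.
r = 1 + (90/100)·(14 − 1) = 1 + 11.7 = 12.7.
Rank 12 is 6.0 and rank 13 is 6.9.
Interpolate: 6.0 + 0.7·(6.9 − 6.0) = 6.0 + 0.7·0.9 = 6.63.

6.63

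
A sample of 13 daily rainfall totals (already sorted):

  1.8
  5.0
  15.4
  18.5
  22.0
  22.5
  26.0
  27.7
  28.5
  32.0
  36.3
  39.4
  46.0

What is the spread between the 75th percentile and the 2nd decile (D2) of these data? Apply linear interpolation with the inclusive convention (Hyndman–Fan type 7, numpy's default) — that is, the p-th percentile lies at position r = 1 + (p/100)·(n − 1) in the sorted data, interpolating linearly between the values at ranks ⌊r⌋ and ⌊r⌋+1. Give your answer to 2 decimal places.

15.36

n = 13.
P20: r = 3.4; ranks 3–4 are 15.4, 18.5; interpolating gives 16.64.
P75: r = 10 (integer) → 32.
Difference: 32 − 16.64 = 15.36.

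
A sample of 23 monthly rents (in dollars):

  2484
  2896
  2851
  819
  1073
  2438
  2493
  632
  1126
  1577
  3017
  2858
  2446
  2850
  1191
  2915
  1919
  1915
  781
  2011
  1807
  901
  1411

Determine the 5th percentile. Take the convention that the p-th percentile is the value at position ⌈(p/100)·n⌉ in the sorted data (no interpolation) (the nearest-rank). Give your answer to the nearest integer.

Sorted: 632, 781, 819, 901, 1073, 1126, 1191, 1411, 1577, 1807, 1915, 1919, 2011, 2438, 2446, 2484, 2493, 2850, 2851, 2858, 2896, 2915, 3017.
n = 23.
Position = ⌈5/100 · 23⌉ = ⌈1.15⌉ = 2.
The value at rank 2 is 781.

781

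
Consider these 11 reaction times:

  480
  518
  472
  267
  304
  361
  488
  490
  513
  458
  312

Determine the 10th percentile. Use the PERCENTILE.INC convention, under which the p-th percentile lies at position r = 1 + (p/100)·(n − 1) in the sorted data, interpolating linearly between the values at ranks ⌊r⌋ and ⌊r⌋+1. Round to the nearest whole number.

304

Sorted: 267, 304, 312, 361, 458, 472, 480, 488, 490, 513, 518.
n = 11.
r = 1 + (10/100)·(11 − 1) = 1 + 1 = 2.
r is an integer, so P10 is the value at rank 2: 304.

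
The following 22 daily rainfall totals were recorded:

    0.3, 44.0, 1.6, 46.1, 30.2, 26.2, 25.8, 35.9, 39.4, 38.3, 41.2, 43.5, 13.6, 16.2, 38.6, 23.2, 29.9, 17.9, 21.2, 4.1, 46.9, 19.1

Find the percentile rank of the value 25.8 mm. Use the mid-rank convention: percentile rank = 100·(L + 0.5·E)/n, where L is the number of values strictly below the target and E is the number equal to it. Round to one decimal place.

43.2

Sorted: 0.3, 1.6, 4.1, 13.6, 16.2, 17.9, 19.1, 21.2, 23.2, 25.8, 26.2, 29.9, 30.2, 35.9, 38.3, 38.6, 39.4, 41.2, 43.5, 44.0, 46.1, 46.9.
Count below 25.8: L = 9; count equal: E = 1; n = 22.
Percentile rank = 100·(9 + 0.5·1)/22 = 100·9.5/22 = 43.18.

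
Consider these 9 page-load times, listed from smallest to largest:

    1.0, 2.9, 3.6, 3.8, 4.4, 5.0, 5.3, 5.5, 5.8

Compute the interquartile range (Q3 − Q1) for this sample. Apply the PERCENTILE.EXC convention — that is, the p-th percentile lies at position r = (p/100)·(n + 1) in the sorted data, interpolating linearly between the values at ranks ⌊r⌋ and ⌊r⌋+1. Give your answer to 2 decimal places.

n = 9.
P25: r = 2.5; ranks 2–3 are 2.9, 3.6; interpolating gives 3.25.
P75: r = 7.5; ranks 7–8 are 5.3, 5.5; interpolating gives 5.4.
Difference: 5.4 − 3.25 = 2.15.

2.15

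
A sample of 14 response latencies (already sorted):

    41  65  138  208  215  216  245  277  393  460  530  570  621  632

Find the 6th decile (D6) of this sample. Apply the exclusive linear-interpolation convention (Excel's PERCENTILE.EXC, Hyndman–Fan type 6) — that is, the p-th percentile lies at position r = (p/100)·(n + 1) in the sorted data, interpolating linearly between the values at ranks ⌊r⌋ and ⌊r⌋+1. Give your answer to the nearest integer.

393

n = 14.
r = (60/100)·(14 + 1) = 9.
r is an integer, so P60 is the value at rank 9: 393.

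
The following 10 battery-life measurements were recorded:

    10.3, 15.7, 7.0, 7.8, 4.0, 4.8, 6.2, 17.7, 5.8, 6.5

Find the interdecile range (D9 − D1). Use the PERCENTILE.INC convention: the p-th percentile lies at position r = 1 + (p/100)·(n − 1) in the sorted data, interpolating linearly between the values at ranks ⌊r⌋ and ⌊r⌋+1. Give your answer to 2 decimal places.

Sorted: 4.0, 4.8, 5.8, 6.2, 6.5, 7.0, 7.8, 10.3, 15.7, 17.7.
n = 10.
P10: r = 1.9; ranks 1–2 are 4.0, 4.8; interpolating gives 4.72.
P90: r = 9.1; ranks 9–10 are 15.7, 17.7; interpolating gives 15.9.
Difference: 15.9 − 4.72 = 11.18.

11.18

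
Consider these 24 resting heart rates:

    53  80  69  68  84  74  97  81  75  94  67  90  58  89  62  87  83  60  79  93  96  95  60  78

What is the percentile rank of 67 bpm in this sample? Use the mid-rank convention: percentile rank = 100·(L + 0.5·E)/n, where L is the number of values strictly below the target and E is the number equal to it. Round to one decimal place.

22.9

Sorted: 53, 58, 60, 60, 62, 67, 68, 69, 74, 75, 78, 79, 80, 81, 83, 84, 87, 89, 90, 93, 94, 95, 96, 97.
Count below 67: L = 5; count equal: E = 1; n = 24.
Percentile rank = 100·(5 + 0.5·1)/24 = 100·5.5/24 = 22.92.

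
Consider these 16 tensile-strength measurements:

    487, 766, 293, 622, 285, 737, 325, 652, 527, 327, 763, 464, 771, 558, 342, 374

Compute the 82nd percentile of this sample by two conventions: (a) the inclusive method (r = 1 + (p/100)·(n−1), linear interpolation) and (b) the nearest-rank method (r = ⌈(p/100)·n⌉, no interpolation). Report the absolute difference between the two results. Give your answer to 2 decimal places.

18.20

Sorted: 285, 293, 325, 327, 342, 374, 464, 487, 527, 558, 622, 652, 737, 763, 766, 771.
n = 16.
(a) r = 13.3; between ranks 13 (737) and 14 (763): 744.8.
(b) the nearest-rank method: rank 14 → 763.
|744.8 − 763| = 18.2.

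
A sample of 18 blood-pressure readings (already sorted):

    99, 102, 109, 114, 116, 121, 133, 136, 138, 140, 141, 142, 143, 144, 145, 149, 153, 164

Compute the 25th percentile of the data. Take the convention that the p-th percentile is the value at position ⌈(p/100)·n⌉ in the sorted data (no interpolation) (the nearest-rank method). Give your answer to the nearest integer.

116

n = 18.
Position = ⌈25/100 · 18⌉ = ⌈4.5⌉ = 5.
The value at rank 5 is 116.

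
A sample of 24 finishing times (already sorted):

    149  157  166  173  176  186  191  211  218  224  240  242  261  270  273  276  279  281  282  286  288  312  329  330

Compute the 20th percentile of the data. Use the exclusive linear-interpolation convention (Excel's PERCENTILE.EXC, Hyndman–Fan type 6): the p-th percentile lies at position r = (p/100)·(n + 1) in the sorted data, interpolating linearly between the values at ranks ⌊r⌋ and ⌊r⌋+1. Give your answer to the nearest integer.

n = 24.
r = (20/100)·(24 + 1) = 5.
r is an integer, so P20 is the value at rank 5: 176.

176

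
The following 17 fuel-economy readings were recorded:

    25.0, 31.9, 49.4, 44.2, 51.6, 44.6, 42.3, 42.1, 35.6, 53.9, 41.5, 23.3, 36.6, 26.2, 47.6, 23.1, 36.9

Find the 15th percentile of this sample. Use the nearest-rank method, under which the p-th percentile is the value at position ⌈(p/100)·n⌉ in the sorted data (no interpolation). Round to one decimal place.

Sorted: 23.1, 23.3, 25.0, 26.2, 31.9, 35.6, 36.6, 36.9, 41.5, 42.1, 42.3, 44.2, 44.6, 47.6, 49.4, 51.6, 53.9.
n = 17.
Position = ⌈15/100 · 17⌉ = ⌈2.55⌉ = 3.
The value at rank 3 is 25.0.

25.0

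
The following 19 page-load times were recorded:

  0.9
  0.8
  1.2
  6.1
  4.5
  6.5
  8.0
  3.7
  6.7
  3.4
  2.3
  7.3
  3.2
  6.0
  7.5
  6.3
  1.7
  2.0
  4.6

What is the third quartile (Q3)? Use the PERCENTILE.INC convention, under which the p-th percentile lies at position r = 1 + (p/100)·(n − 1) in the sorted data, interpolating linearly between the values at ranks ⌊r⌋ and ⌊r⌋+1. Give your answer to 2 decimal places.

Sorted: 0.8, 0.9, 1.2, 1.7, 2.0, 2.3, 3.2, 3.4, 3.7, 4.5, 4.6, 6.0, 6.1, 6.3, 6.5, 6.7, 7.3, 7.5, 8.0.
n = 19.
r = 1 + (75/100)·(19 − 1) = 1 + 13.5 = 14.5.
Rank 14 is 6.3 and rank 15 is 6.5.
Interpolate: 6.3 + 0.5·(6.5 − 6.3) = 6.3 + 0.5·0.2 = 6.4.

6.40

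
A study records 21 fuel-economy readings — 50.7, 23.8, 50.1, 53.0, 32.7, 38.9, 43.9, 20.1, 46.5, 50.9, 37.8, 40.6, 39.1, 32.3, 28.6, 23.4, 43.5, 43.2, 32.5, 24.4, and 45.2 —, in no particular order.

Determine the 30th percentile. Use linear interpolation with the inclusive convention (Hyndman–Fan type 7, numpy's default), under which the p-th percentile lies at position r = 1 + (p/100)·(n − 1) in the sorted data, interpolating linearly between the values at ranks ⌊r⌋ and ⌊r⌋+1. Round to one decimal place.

32.5

Sorted: 20.1, 23.4, 23.8, 24.4, 28.6, 32.3, 32.5, 32.7, 37.8, 38.9, 39.1, 40.6, 43.2, 43.5, 43.9, 45.2, 46.5, 50.1, 50.7, 50.9, 53.0.
n = 21.
r = 1 + (30/100)·(21 − 1) = 1 + 6 = 7.
r is an integer, so P30 is the value at rank 7: 32.5.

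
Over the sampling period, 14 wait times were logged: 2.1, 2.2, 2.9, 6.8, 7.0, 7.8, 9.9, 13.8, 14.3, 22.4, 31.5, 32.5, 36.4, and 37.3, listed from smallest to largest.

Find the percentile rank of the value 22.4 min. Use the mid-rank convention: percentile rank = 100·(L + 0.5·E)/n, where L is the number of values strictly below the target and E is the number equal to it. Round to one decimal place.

Count below 22.4: L = 9; count equal: E = 1; n = 14.
Percentile rank = 100·(9 + 0.5·1)/14 = 100·9.5/14 = 67.86.

67.9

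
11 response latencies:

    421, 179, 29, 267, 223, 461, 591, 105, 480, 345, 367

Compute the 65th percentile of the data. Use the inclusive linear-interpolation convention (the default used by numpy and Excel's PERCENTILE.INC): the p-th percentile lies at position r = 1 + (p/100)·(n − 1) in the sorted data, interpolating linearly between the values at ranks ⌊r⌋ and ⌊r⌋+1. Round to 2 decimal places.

Sorted: 29, 105, 179, 223, 267, 345, 367, 421, 461, 480, 591.
n = 11.
r = 1 + (65/100)·(11 − 1) = 1 + 6.5 = 7.5.
Rank 7 is 367 and rank 8 is 421.
Interpolate: 367 + 0.5·(421 − 367) = 367 + 0.5·54 = 394.

394.00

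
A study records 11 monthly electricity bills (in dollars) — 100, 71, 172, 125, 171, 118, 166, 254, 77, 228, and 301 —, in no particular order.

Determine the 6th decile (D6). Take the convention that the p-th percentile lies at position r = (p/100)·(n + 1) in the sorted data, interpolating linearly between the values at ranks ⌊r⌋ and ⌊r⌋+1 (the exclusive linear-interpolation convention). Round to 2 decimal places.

Sorted: 71, 77, 100, 118, 125, 166, 171, 172, 228, 254, 301.
n = 11.
r = (60/100)·(11 + 1) = 7.2.
Rank 7 is 171 and rank 8 is 172.
Interpolate: 171 + 0.2·(172 − 171) = 171 + 0.2·1 = 171.2.

171.20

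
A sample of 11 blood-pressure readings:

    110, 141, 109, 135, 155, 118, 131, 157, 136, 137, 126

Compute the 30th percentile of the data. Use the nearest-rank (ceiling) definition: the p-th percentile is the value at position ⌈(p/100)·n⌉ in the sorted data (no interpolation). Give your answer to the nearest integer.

126

Sorted: 109, 110, 118, 126, 131, 135, 136, 137, 141, 155, 157.
n = 11.
Position = ⌈30/100 · 11⌉ = ⌈3.3⌉ = 4.
The value at rank 4 is 126.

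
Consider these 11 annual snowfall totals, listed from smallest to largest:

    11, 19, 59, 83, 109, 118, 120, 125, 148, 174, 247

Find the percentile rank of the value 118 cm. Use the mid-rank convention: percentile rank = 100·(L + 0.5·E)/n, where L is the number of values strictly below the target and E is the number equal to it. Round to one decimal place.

Count below 118: L = 5; count equal: E = 1; n = 11.
Percentile rank = 100·(5 + 0.5·1)/11 = 100·5.5/11 = 50.

50.0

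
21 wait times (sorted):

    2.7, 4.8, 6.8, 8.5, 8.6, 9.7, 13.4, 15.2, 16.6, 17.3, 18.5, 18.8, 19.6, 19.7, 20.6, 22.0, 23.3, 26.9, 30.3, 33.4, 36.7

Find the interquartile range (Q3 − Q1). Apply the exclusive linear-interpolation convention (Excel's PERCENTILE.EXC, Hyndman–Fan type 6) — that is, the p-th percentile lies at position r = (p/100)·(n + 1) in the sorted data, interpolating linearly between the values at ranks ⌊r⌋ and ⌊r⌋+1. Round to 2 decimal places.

n = 21.
P25: r = 5.5; ranks 5–6 are 8.6, 9.7; interpolating gives 9.15.
P75: r = 16.5; ranks 16–17 are 22.0, 23.3; interpolating gives 22.65.
Difference: 22.65 − 9.15 = 13.5.

13.50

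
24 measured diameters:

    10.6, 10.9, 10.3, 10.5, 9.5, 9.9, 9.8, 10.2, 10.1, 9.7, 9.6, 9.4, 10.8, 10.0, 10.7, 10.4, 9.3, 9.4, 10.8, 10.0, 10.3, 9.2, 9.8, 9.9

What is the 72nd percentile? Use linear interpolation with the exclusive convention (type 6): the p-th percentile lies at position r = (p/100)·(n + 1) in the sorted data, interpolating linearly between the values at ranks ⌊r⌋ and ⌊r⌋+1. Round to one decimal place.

Sorted: 9.2, 9.3, 9.4, 9.4, 9.5, 9.6, 9.7, 9.8, 9.8, 9.9, 9.9, 10.0, 10.0, 10.1, 10.2, 10.3, 10.3, 10.4, 10.5, 10.6, 10.7, 10.8, 10.8, 10.9.
n = 24.
r = (72/100)·(24 + 1) = 18.
r is an integer, so P72 is the value at rank 18: 10.4.

10.4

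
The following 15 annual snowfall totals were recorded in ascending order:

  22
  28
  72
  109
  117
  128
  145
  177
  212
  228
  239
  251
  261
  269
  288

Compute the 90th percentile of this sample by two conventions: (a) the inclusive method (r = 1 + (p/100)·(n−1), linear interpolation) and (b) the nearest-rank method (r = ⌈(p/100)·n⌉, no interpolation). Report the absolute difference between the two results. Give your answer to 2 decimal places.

3.20

n = 15.
(a) r = 13.6; between ranks 13 (261) and 14 (269): 265.8.
(b) the nearest-rank method: rank 14 → 269.
|265.8 − 269| = 3.2.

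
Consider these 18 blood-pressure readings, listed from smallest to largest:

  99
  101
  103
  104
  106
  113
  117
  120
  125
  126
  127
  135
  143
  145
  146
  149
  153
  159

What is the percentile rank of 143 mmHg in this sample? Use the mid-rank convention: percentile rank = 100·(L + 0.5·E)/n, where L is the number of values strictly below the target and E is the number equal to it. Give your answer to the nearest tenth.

Count below 143: L = 12; count equal: E = 1; n = 18.
Percentile rank = 100·(12 + 0.5·1)/18 = 100·12.5/18 = 69.44.

69.4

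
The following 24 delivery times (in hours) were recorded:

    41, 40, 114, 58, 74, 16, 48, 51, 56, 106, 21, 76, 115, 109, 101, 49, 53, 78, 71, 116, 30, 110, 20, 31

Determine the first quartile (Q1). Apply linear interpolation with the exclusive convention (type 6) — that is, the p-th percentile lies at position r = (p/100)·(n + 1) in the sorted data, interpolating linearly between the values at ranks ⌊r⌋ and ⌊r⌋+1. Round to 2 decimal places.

40.25

Sorted: 16, 20, 21, 30, 31, 40, 41, 48, 49, 51, 53, 56, 58, 71, 74, 76, 78, 101, 106, 109, 110, 114, 115, 116.
n = 24.
r = (25/100)·(24 + 1) = 6.25.
Rank 6 is 40 and rank 7 is 41.
Interpolate: 40 + 0.25·(41 − 40) = 40 + 0.25·1 = 40.25.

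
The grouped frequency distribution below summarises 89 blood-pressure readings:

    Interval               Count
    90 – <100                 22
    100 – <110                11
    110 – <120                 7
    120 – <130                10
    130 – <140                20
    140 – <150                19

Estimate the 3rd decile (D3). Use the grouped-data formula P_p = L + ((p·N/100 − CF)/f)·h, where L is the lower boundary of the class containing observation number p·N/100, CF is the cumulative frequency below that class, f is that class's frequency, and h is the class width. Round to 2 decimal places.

N = 89; target position k = 30/100 · 89 = 26.7.
Cumulative frequencies: 22, 33, 40, 50, 70, 89.
Observation 26.7 falls in the class 100 – <110.
L = 100, CF = 22, f = 11, h = 10.
P30 = 100 + ((26.7 − 22)/11)·10 = 100 + 4.27273 = 104.273.

104.27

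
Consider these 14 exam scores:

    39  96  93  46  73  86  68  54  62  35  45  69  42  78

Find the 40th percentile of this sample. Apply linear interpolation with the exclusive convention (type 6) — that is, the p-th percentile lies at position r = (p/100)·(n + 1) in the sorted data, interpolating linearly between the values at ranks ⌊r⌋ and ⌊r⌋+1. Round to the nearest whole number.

Sorted: 35, 39, 42, 45, 46, 54, 62, 68, 69, 73, 78, 86, 93, 96.
n = 14.
r = (40/100)·(14 + 1) = 6.
r is an integer, so P40 is the value at rank 6: 54.

54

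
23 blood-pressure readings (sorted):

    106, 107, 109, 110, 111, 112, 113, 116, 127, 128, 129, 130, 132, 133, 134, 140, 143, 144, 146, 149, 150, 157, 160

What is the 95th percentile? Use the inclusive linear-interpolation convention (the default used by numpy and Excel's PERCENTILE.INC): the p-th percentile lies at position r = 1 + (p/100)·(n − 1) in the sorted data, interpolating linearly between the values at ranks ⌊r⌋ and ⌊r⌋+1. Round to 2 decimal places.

n = 23.
r = 1 + (95/100)·(23 − 1) = 1 + 20.9 = 21.9.
Rank 21 is 150 and rank 22 is 157.
Interpolate: 150 + 0.9·(157 − 150) = 150 + 0.9·7 = 156.3.

156.30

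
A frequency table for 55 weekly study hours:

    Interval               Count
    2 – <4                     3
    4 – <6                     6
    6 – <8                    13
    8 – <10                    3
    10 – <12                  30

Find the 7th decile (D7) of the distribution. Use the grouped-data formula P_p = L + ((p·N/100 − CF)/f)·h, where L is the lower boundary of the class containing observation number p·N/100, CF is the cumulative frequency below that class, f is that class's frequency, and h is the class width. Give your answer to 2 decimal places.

10.90

N = 55; target position k = 70/100 · 55 = 38.5.
Cumulative frequencies: 3, 9, 22, 25, 55.
Observation 38.5 falls in the class 10 – <12.
L = 10, CF = 25, f = 30, h = 2.
P70 = 10 + ((38.5 − 25)/30)·2 = 10 + 0.9 = 10.9.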